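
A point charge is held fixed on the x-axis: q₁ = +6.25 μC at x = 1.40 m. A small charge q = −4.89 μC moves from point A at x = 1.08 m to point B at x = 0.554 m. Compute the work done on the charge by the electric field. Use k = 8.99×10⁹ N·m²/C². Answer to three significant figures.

The work done by the electric force is W_field = −ΔU = −q(V_B − V_A) = q(V_A − V_B).
At A: distance to the source charge is 0.320 m; V_A = kq₁/r = 1.76×10⁵ V.
At B: distance to the source charge is 0.846 m; V_B = kq₁/r = 6.64×10⁴ V.
ΔV = V_B − V_A = -1.09×10⁵ V.
W_field = −qΔV = −(-4.89×10⁻⁶ C)(-1.09×10⁵ V) = -0.534 J.

-0.534 J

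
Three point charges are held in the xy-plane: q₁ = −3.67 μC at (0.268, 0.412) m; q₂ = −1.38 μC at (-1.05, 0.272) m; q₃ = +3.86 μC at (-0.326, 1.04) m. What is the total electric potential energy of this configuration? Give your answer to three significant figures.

The assembly work is the sum of pairwise potential energies, U = Σ_{i<j} kqᵢqⱼ/rᵢⱼ.
Pair separations: r₁₂ = 1.33 m, r₁₃ = 0.864 m, r₂₃ = 1.06 m.
U = (0.0344) + (-0.147) + (-0.0454) = -0.158 J.

-0.158 J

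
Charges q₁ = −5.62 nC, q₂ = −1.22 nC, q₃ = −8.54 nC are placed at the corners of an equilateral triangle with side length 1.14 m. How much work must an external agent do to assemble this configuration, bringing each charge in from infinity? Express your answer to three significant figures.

5.15×10⁻⁷ J

The work to assemble the configuration equals its total potential energy, U = Σ kqᵢqⱼ/rᵢⱼ over all pairs.
All three pair separations equal the side length, 1.14 m.
U = (5.41×10⁻⁸) + (3.78×10⁻⁷) + (8.22×10⁻⁸) = 5.15×10⁻⁷ J.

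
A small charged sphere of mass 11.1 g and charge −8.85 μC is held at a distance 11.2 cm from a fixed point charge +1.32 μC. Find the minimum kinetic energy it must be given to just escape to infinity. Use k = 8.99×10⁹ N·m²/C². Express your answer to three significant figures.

To just escape, total mechanical energy must reach zero at infinity: ½mv²_min + U = 0, so ½mv²_min = −U = |kQq|/r.
|U| = |kQq|/r = (8.99×10⁹ N·m²/C²)(1.32×10⁻⁶)(8.85×10⁻⁶)/(0.112) = 0.938 J.

0.938 J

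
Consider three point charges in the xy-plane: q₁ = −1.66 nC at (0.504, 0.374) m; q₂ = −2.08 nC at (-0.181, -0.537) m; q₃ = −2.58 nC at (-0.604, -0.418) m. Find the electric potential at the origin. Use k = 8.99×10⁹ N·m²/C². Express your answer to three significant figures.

-88.4 V

Electric potential is a scalar, so the contributions from each charge add algebraically: V = Σ kqᵢ/rᵢ.
Distances from the field point to each charge: r₁ = 0.628 m, r₂ = 0.567 m, r₃ = 0.735 m.
V = k[(-1.66×10⁻⁹)/(0.628) + (-2.08×10⁻⁹)/(0.567) + (-2.58×10⁻⁹)/(0.735)] = -88.4 V.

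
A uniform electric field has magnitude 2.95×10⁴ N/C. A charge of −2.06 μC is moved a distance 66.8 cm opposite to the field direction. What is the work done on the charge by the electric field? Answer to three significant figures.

The potential change for a displacement 66.8 cm opposite to the field direction is ΔV = +Ed = 1.97×10⁴ V.
W_field = −qΔV = 0.0406 J.

0.0406 J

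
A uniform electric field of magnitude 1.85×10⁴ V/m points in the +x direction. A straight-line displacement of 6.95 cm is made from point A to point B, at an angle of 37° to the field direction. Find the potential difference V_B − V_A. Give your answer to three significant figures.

-1030 V

Only the component of displacement along E changes the potential: ΔV = −E·d·cosθ.
ΔV = −(1.85×10⁴ V/m)(0.0695 m)cos37° = -1030 V.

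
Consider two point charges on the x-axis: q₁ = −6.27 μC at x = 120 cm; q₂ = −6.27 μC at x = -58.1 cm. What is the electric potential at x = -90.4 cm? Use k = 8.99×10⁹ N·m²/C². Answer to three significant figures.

-2.01×10⁵ V

Electric potential is a scalar, so the contributions from each charge add algebraically: V = Σ kqᵢ/rᵢ.
Distances from the field point to each charge: r₁ = 2.10 m, r₂ = 0.323 m.
V = k[(-6.27×10⁻⁶)/(2.10) + (-6.27×10⁻⁶)/(0.323)] = -2.01×10⁵ V.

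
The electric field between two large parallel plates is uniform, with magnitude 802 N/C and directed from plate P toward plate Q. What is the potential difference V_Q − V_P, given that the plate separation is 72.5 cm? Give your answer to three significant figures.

-581 V

In a uniform field, potential decreases in the direction of E: ΔV = −E·d for a displacement d parallel to E.
Going from P to Q is a displacement of 72.5 cm along the field, so V_Q − V_P = −Ed = -581 V.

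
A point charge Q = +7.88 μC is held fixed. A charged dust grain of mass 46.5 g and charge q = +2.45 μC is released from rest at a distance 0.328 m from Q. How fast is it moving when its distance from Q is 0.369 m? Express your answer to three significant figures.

Only the electrostatic force acts, so mechanical energy is conserved: ½mv² = U₁ − U₂ = kQq(1/r₁ − 1/r₂).
U₁ − U₂ = (8.99×10⁹ N·m²/C²)(7.88×10⁻⁶ C)(2.45×10⁻⁶ C)(1/0.328 − 1/0.369) = 0.0588 J.
v = √(2·0.0588/0.0465) = 1.59 m/s.

1.59 m/s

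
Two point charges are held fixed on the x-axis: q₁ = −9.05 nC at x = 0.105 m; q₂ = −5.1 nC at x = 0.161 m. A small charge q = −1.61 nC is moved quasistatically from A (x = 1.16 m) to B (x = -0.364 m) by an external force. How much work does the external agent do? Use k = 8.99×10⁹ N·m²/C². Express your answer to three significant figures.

For quasistatic motion the external work equals the change in potential energy: W_ext = qΔV = q(V_B − V_A).
At A: distances to the source charges are 1.05 m, 0.999 m; V_A = Σ kqᵢ/rᵢ = -123 V.
At B: distances to the source charges are 0.469 m, 0.525 m; V_B = Σ kqᵢ/rᵢ = -261 V.
ΔV = V_B − V_A = -138 V.
W_ext = qΔV = (-1.61×10⁻⁹ C)(-138 V) = 2.22×10⁻⁷ J.

2.22×10⁻⁷ J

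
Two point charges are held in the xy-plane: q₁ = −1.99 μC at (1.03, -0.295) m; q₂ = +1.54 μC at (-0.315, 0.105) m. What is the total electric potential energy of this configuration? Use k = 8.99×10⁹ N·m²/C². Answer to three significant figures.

The work to assemble the configuration equals its total potential energy, U = Σ kqᵢqⱼ/rᵢⱼ over all pairs.
Pair separations: r₁₂ = 1.40 m.
U = (-0.0196) = -0.0196 J.

-0.0196 J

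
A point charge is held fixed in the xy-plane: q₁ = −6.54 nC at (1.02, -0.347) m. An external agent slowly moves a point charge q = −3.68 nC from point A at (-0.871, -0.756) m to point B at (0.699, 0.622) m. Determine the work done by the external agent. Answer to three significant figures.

For quasistatic motion the external work equals the change in potential energy: W_ext = qΔV = q(V_B − V_A).
At A: distance to the source charge is 1.93 m; V_A = kq₁/r = -30.4 V.
At B: distance to the source charge is 1.02 m; V_B = kq₁/r = -57.6 V.
ΔV = V_B − V_A = -27.2 V.
W_ext = qΔV = (-3.68×10⁻⁹ C)(-27.2 V) = 1.00×10⁻⁷ J.

1.00×10⁻⁷ J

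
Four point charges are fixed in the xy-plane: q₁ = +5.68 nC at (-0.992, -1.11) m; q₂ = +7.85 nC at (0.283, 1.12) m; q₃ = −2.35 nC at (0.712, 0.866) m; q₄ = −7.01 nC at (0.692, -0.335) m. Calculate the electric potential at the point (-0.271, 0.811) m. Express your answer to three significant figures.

Electric potential is a scalar, so the contributions from each charge add algebraically: V = Σ kqᵢ/rᵢ.
Distances from the field point to each charge: r₁ = 2.05 m, r₂ = 0.634 m, r₃ = 0.985 m, r₄ = 1.50 m.
V = k[(5.68×10⁻⁹)/(2.05) + (7.85×10⁻⁹)/(0.634) + (-2.35×10⁻⁹)/(0.985) + (-7.01×10⁻⁹)/(1.50)] = 72.6 V.

72.6 V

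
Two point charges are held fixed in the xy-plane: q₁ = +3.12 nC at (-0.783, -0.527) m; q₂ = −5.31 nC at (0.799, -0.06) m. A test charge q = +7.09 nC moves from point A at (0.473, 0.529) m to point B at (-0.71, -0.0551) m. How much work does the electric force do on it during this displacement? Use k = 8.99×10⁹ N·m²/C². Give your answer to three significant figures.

The work done by the electric force is W_field = −ΔU = −q(V_B − V_A) = q(V_A − V_B).
At A: distances to the source charges are 1.64 m, 0.673 m; V_A = Σ kqᵢ/rᵢ = -53.8 V.
At B: distances to the source charges are 0.478 m, 1.51 m; V_B = Σ kqᵢ/rᵢ = 27.1 V.
ΔV = V_B − V_A = 80.9 V.
W_field = −qΔV = −(7.09×10⁻⁹ C)(80.9 V) = -5.74×10⁻⁷ J.

-5.74×10⁻⁷ J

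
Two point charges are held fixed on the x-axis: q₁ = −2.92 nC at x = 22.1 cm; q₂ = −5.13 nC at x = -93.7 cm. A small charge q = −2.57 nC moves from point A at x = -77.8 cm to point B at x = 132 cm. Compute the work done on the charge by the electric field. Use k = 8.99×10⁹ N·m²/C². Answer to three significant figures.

The work done by the electric force is W_field = −ΔU = −q(V_B − V_A) = q(V_A − V_B).
At A: distances to the source charges are 0.999 m, 0.159 m; V_A = Σ kqᵢ/rᵢ = -316 V.
At B: distances to the source charges are 1.10 m, 2.26 m; V_B = Σ kqᵢ/rᵢ = -44.3 V.
ΔV = V_B − V_A = 272 V.
W_field = −qΔV = −(-2.57×10⁻⁹ C)(272 V) = 6.99×10⁻⁷ J.

6.99×10⁻⁷ J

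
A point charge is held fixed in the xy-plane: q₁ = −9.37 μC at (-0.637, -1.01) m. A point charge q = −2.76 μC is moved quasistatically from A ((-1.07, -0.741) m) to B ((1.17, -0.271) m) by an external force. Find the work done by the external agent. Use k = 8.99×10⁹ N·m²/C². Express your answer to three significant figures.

-0.337 J

For quasistatic motion the external work equals the change in potential energy: W_ext = qΔV = q(V_B − V_A).
At A: distance to the source charge is 0.510 m; V_A = kq₁/r = -1.65×10⁵ V.
At B: distance to the source charge is 1.95 m; V_B = kq₁/r = -4.31×10⁴ V.
ΔV = V_B − V_A = 1.22×10⁵ V.
W_ext = qΔV = (-2.76×10⁻⁶ C)(1.22×10⁵ V) = -0.337 J.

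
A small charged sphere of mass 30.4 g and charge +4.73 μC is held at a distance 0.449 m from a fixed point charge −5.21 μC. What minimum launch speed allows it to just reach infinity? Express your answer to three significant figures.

To just escape, total mechanical energy must reach zero at infinity: ½mv²_min + U = 0, so ½mv²_min = −U = |kQq|/r.
|U| = |kQq|/r = (8.99×10⁹ N·m²/C²)(5.21×10⁻⁶)(4.73×10⁻⁶)/(0.449) = 0.493 J.
v_min = √(2|U|/m) = √(2·0.493/0.0304) = 5.70 m/s.

5.70 m/s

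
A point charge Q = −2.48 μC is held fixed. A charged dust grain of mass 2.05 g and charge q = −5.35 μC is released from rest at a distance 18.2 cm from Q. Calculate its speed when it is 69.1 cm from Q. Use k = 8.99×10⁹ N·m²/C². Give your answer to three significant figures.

Only the electrostatic force acts, so mechanical energy is conserved: ½mv² = U₁ − U₂ = kQq(1/r₁ − 1/r₂).
U₁ − U₂ = (8.99×10⁹ N·m²/C²)(-2.48×10⁻⁶ C)(-5.35×10⁻⁶ C)(1/0.182 − 1/0.691) = 0.483 J.
v = √(2·0.483/2.05×10⁻³) = 21.7 m/s.

21.7 m/s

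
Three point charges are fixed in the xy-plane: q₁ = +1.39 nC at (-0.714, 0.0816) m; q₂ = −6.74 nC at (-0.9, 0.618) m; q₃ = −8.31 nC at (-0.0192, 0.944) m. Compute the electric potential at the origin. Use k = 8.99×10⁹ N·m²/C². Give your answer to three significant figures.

-117 V

Electric potential is a scalar, so the contributions from each charge add algebraically: V = Σ kqᵢ/rᵢ.
Distances from the field point to each charge: r₁ = 0.719 m, r₂ = 1.09 m, r₃ = 0.944 m.
V = k[(1.39×10⁻⁹)/(0.719) + (-6.74×10⁻⁹)/(1.09) + (-8.31×10⁻⁹)/(0.944)] = -117 V.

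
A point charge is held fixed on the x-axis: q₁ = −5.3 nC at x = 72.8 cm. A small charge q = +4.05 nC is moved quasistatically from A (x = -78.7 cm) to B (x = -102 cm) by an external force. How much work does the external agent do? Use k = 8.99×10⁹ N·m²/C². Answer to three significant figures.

For quasistatic motion the external work equals the change in potential energy: W_ext = qΔV = q(V_B − V_A).
At A: distance to the source charge is 1.52 m; V_A = kq₁/r = -31.5 V.
At B: distance to the source charge is 1.75 m; V_B = kq₁/r = -27.3 V.
ΔV = V_B − V_A = 4.19 V.
W_ext = qΔV = (4.05×10⁻⁹ C)(4.19 V) = 1.70×10⁻⁸ J.

1.70×10⁻⁸ J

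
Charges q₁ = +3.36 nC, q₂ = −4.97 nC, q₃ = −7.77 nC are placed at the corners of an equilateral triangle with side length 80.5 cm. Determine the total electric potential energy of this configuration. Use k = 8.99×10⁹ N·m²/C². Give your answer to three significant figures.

-4.68×10⁻⁸ J

The assembly work is the sum of pairwise potential energies, U = Σ_{i<j} kqᵢqⱼ/rᵢⱼ.
All three pair separations equal the side length, 0.805 m.
U = (-1.86×10⁻⁷) + (-2.92×10⁻⁷) + (4.31×10⁻⁷) = -4.68×10⁻⁸ J.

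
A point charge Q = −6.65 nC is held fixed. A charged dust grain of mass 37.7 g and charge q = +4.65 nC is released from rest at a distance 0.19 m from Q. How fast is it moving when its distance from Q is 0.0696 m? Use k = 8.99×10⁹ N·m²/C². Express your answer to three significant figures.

0.0116 m/s

Only the electrostatic force acts, so mechanical energy is conserved: ½mv² = U₁ − U₂ = kQq(1/r₁ − 1/r₂).
U₁ − U₂ = (8.99×10⁹ N·m²/C²)(-6.65×10⁻⁹ C)(4.65×10⁻⁹ C)(1/0.190 − 1/0.0696) = 2.53×10⁻⁶ J.
v = √(2·2.53×10⁻⁶/0.0377) = 0.0116 m/s.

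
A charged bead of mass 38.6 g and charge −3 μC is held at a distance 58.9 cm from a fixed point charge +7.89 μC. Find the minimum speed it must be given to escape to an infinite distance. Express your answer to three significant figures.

4.33 m/s

To just escape, total mechanical energy must reach zero at infinity: ½mv²_min + U = 0, so ½mv²_min = −U = |kQq|/r.
|U| = |kQq|/r = (8.99×10⁹ N·m²/C²)(7.89×10⁻⁶)(3.00×10⁻⁶)/(0.589) = 0.361 J.
v_min = √(2|U|/m) = √(2·0.361/0.0386) = 4.33 m/s.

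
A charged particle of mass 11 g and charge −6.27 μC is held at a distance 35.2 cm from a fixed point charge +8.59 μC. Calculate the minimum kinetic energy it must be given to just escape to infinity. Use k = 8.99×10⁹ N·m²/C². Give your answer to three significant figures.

To just escape, total mechanical energy must reach zero at infinity: ½mv²_min + U = 0, so ½mv²_min = −U = |kQq|/r.
|U| = |kQq|/r = (8.99×10⁹ N·m²/C²)(8.59×10⁻⁶)(6.27×10⁻⁶)/(0.352) = 1.38 J.

1.38 J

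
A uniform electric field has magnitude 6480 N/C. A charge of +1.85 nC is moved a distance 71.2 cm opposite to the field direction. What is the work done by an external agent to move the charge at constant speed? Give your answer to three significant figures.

The potential change for a displacement 71.2 cm opposite to the field direction is ΔV = +Ed = 4610 V.
W_ext = qΔV = 8.54×10⁻⁶ J.

8.54×10⁻⁶ J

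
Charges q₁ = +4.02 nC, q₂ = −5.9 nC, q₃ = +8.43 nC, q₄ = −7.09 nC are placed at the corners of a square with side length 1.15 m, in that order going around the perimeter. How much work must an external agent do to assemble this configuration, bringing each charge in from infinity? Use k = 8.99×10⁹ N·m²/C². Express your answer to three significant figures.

The assembly work is the sum of pairwise potential energies, U = Σ_{i<j} kqᵢqⱼ/rᵢⱼ.
The four side pairs have separation 1.15 m and the two diagonal pairs 1.63 m.
Summing all 6 pair terms gives U = -8.46×10⁻⁷ J.

-8.46×10⁻⁷ J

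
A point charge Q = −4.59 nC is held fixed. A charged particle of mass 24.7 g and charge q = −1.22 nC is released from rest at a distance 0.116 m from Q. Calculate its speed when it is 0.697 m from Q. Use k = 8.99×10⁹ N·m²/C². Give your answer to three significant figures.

5.41×10⁻³ m/s

Only the electrostatic force acts, so mechanical energy is conserved: ½mv² = U₁ − U₂ = kQq(1/r₁ − 1/r₂).
U₁ − U₂ = (8.99×10⁹ N·m²/C²)(-4.59×10⁻⁹ C)(-1.22×10⁻⁹ C)(1/0.116 − 1/0.697) = 3.62×10⁻⁷ J.
v = √(2·3.62×10⁻⁷/0.0247) = 5.41×10⁻³ m/s.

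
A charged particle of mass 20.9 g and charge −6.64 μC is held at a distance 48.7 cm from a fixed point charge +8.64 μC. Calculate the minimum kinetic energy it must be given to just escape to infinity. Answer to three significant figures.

To just escape, total mechanical energy must reach zero at infinity: ½mv²_min + U = 0, so ½mv²_min = −U = |kQq|/r.
|U| = |kQq|/r = (8.99×10⁹ N·m²/C²)(8.64×10⁻⁶)(6.64×10⁻⁶)/(0.487) = 1.06 J.

1.06 J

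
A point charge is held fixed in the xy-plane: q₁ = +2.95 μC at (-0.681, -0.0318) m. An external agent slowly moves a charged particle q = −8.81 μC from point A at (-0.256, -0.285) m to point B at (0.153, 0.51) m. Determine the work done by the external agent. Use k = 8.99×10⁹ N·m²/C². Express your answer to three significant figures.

For quasistatic motion the external work equals the change in potential energy: W_ext = qΔV = q(V_B − V_A).
At A: distance to the source charge is 0.495 m; V_A = kq₁/r = 5.36×10⁴ V.
At B: distance to the source charge is 0.995 m; V_B = kq₁/r = 2.67×10⁴ V.
ΔV = V_B − V_A = -2.69×10⁴ V.
W_ext = qΔV = (-8.81×10⁻⁶ C)(-2.69×10⁴ V) = 0.237 J.

0.237 J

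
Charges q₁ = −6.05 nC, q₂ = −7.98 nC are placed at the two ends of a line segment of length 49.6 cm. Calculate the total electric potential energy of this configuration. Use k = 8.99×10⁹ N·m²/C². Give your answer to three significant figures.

8.75×10⁻⁷ J

The assembly work is the sum of pairwise potential energies, U = Σ_{i<j} kqᵢqⱼ/rᵢⱼ.
The separation is r = 0.496 m.
U = (8.75×10⁻⁷) = 8.75×10⁻⁷ J.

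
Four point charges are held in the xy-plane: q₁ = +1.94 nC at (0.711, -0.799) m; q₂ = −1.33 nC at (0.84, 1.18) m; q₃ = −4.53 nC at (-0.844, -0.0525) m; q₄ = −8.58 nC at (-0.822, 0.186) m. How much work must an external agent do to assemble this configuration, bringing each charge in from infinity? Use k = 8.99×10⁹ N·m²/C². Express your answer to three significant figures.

The assembly work is the sum of pairwise potential energies, U = Σ_{i<j} kqᵢqⱼ/rᵢⱼ.
Pair separations: r₁₂ = 1.98 m, r₁₃ = 1.72 m, r₁₄ = 1.82 m, r₂₃ = 2.09 m, r₂₄ = 1.94 m, r₃₄ = 0.240 m.
Summing all 6 pair terms gives U = 1.40×10⁻⁶ J.

1.40×10⁻⁶ J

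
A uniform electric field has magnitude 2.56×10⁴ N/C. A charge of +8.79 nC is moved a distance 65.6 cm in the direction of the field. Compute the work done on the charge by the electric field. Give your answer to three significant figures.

The potential change for a displacement 65.6 cm in the direction of the field is ΔV = −Ed = -1.68×10⁴ V.
W_field = −qΔV = 1.48×10⁻⁴ J.

1.48×10⁻⁴ J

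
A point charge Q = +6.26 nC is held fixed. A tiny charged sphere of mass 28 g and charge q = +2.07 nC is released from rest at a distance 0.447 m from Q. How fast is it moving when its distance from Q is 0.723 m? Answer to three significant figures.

Only the electrostatic force acts, so mechanical energy is conserved: ½mv² = U₁ − U₂ = kQq(1/r₁ − 1/r₂).
U₁ − U₂ = (8.99×10⁹ N·m²/C²)(6.26×10⁻⁹ C)(2.07×10⁻⁹ C)(1/0.447 − 1/0.723) = 9.95×10⁻⁸ J.
v = √(2·9.95×10⁻⁸/0.0280) = 2.67×10⁻³ m/s.

2.67×10⁻³ m/s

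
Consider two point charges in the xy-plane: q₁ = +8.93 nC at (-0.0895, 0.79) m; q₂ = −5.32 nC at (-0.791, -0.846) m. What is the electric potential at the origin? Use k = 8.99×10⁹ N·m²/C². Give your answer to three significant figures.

59.7 V

Electric potential is a scalar, so the contributions from each charge add algebraically: V = Σ kqᵢ/rᵢ.
Distances from the field point to each charge: r₁ = 0.795 m, r₂ = 1.16 m.
V = k[(8.93×10⁻⁹)/(0.795) + (-5.32×10⁻⁹)/(1.16)] = 59.7 V.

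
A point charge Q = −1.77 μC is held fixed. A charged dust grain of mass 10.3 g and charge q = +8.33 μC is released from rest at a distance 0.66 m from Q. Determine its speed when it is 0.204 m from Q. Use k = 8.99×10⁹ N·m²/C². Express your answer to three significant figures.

Only the electrostatic force acts, so mechanical energy is conserved: ½mv² = U₁ − U₂ = kQq(1/r₁ − 1/r₂).
U₁ − U₂ = (8.99×10⁹ N·m²/C²)(-1.77×10⁻⁶ C)(8.33×10⁻⁶ C)(1/0.660 − 1/0.204) = 0.449 J.
v = √(2·0.449/0.0103) = 9.34 m/s.

9.34 m/s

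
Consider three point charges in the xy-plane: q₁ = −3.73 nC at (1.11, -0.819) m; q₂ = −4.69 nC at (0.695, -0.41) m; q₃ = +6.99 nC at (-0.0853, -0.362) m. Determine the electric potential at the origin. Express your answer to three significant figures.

92.4 V

Electric potential is a scalar, so the contributions from each charge add algebraically: V = Σ kqᵢ/rᵢ.
Distances from the field point to each charge: r₁ = 1.38 m, r₂ = 0.807 m, r₃ = 0.372 m.
V = k[(-3.73×10⁻⁹)/(1.38) + (-4.69×10⁻⁹)/(0.807) + (6.99×10⁻⁹)/(0.372)] = 92.4 V.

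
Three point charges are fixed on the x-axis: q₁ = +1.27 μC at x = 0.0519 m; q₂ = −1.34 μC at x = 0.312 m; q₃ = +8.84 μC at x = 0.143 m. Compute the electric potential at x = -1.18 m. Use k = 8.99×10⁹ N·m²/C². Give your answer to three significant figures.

The total potential is the scalar sum of each charge's contribution, V = Σ kqᵢ/rᵢ.
Distances from the field point to each charge: r₁ = 1.23 m, r₂ = 1.49 m, r₃ = 1.32 m.
V = k[(1.27×10⁻⁶)/(1.23) + (-1.34×10⁻⁶)/(1.49) + (8.84×10⁻⁶)/(1.32)] = 6.13×10⁴ V.

6.13×10⁴ V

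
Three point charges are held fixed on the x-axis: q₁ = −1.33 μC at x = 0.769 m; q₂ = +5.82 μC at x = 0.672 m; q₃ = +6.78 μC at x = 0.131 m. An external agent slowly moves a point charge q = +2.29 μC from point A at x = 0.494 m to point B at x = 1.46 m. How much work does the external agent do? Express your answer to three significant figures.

For quasistatic motion the external work equals the change in potential energy: W_ext = qΔV = q(V_B − V_A).
At A: distances to the source charges are 0.275 m, 0.178 m, 0.363 m; V_A = Σ kqᵢ/rᵢ = 4.18×10⁵ V.
At B: distances to the source charges are 0.691 m, 0.788 m, 1.33 m; V_B = Σ kqᵢ/rᵢ = 9.50×10⁴ V.
ΔV = V_B − V_A = -3.23×10⁵ V.
W_ext = qΔV = (2.29×10⁻⁶ C)(-3.23×10⁵ V) = -0.741 J.

-0.741 J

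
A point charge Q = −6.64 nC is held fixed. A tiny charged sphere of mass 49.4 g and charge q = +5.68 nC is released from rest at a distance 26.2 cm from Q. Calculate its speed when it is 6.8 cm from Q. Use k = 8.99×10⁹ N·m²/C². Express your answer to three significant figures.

Only the electrostatic force acts, so mechanical energy is conserved: ½mv² = U₁ − U₂ = kQq(1/r₁ − 1/r₂).
U₁ − U₂ = (8.99×10⁹ N·m²/C²)(-6.64×10⁻⁹ C)(5.68×10⁻⁹ C)(1/0.262 − 1/0.0680) = 3.69×10⁻⁶ J.
v = √(2·3.69×10⁻⁶/0.0494) = 0.0122 m/s.

0.0122 m/s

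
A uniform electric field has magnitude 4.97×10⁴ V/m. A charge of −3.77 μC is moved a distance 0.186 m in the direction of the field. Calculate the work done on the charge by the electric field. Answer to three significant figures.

-0.0349 J

The potential change for a displacement 0.186 m in the direction of the field is ΔV = −Ed = -9240 V.
W_field = −qΔV = -0.0349 J.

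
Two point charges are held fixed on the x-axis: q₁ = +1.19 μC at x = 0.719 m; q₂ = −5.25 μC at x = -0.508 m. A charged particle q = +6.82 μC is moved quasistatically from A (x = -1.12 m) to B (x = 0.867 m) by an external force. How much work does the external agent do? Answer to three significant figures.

For quasistatic motion the external work equals the change in potential energy: W_ext = qΔV = q(V_B − V_A).
At A: distances to the source charges are 1.84 m, 0.612 m; V_A = Σ kqᵢ/rᵢ = -7.13×10⁴ V.
At B: distances to the source charges are 0.148 m, 1.38 m; V_B = Σ kqᵢ/rᵢ = 3.80×10⁴ V.
ΔV = V_B − V_A = 1.09×10⁵ V.
W_ext = qΔV = (6.82×10⁻⁶ C)(1.09×10⁵ V) = 0.745 J.

0.745 J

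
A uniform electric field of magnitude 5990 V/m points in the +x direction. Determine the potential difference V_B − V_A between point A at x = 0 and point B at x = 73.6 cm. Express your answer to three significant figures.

In a uniform field, potential decreases in the direction of E: V_B − V_A = −E·Δx.
V_B − V_A = −(5990 V/m)(0.736 m) = -4410 V.

-4410 V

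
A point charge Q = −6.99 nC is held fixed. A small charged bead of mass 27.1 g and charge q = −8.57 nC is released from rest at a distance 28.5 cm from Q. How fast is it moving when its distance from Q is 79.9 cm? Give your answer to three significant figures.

Only the electrostatic force acts, so mechanical energy is conserved: ½mv² = U₁ − U₂ = kQq(1/r₁ − 1/r₂).
U₁ − U₂ = (8.99×10⁹ N·m²/C²)(-6.99×10⁻⁹ C)(-8.57×10⁻⁹ C)(1/0.285 − 1/0.799) = 1.22×10⁻⁶ J.
v = √(2·1.22×10⁻⁶/0.0271) = 9.47×10⁻³ m/s.

9.47×10⁻³ m/s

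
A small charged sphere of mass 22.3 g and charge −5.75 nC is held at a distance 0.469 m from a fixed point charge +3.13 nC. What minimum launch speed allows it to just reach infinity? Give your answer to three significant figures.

5.56×10⁻³ m/s

To just escape, total mechanical energy must reach zero at infinity: ½mv²_min + U = 0, so ½mv²_min = −U = |kQq|/r.
|U| = |kQq|/r = (8.99×10⁹ N·m²/C²)(3.13×10⁻⁹)(5.75×10⁻⁹)/(0.469) = 3.45×10⁻⁷ J.
v_min = √(2|U|/m) = √(2·3.45×10⁻⁷/0.0223) = 5.56×10⁻³ m/s.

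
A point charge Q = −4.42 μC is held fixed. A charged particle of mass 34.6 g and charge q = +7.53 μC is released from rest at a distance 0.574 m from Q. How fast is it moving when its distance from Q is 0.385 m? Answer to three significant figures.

Only the electrostatic force acts, so mechanical energy is conserved: ½mv² = U₁ − U₂ = kQq(1/r₁ − 1/r₂).
U₁ − U₂ = (8.99×10⁹ N·m²/C²)(-4.42×10⁻⁶ C)(7.53×10⁻⁶ C)(1/0.574 − 1/0.385) = 0.256 J.
v = √(2·0.256/0.0346) = 3.85 m/s.

3.85 m/s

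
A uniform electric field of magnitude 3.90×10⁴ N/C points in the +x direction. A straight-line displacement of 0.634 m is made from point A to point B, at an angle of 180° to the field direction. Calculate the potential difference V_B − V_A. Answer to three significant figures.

2.47×10⁴ V

Only the component of displacement along E changes the potential: ΔV = −E·d·cosθ.
ΔV = −(3.90×10⁴ V/m)(0.634 m)cos180° = 2.47×10⁴ V.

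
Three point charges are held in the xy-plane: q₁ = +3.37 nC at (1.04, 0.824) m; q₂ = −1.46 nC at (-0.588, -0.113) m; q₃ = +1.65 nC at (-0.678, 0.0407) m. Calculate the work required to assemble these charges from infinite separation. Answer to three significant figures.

-1.19×10⁻⁷ J

The assembly work is the sum of pairwise potential energies, U = Σ_{i<j} kqᵢqⱼ/rᵢⱼ.
Pair separations: r₁₂ = 1.88 m, r₁₃ = 1.89 m, r₂₃ = 0.178 m.
U = (-2.35×10⁻⁸) + (2.65×10⁻⁸) + (-1.22×10⁻⁷) = -1.19×10⁻⁷ J.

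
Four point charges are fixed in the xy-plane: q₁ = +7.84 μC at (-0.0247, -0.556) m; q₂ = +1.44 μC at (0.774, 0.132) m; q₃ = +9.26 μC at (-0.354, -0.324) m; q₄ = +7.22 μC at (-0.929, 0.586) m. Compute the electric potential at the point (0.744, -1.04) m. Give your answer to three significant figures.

The total potential is the scalar sum of each charge's contribution, V = Σ kqᵢ/rᵢ.
Distances from the field point to each charge: r₁ = 0.908 m, r₂ = 1.17 m, r₃ = 1.31 m, r₄ = 2.33 m.
V = k[(7.84×10⁻⁶)/(0.908) + (1.44×10⁻⁶)/(1.17) + (9.26×10⁻⁶)/(1.31) + (7.22×10⁻⁶)/(2.33)] = 1.80×10⁵ V.

1.80×10⁵ V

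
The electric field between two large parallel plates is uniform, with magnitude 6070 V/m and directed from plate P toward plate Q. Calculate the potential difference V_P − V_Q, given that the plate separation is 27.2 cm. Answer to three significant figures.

In a uniform field, potential decreases in the direction of E: ΔV = −E·d for a displacement d parallel to E.
Going from Q to P is a displacement of 27.2 cm opposite to the field, so V_P − V_Q = +Ed = 1650 V.

1650 V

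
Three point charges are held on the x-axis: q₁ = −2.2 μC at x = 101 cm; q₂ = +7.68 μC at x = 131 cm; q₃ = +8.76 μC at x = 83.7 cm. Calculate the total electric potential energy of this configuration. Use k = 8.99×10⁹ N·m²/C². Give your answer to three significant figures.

The work to assemble the configuration equals its total potential energy, U = Σ kqᵢqⱼ/rᵢⱼ over all pairs.
Pair separations: r₁₂ = 0.300 m, r₁₃ = 0.173 m, r₂₃ = 0.473 m.
U = (-0.506) + (-1.00) + (1.28) = -0.229 J.

-0.229 J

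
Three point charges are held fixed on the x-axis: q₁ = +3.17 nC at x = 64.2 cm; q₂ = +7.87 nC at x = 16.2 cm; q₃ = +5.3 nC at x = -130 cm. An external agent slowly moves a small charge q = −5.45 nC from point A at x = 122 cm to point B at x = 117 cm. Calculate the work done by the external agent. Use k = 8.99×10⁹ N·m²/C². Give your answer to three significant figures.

For quasistatic motion the external work equals the change in potential energy: W_ext = qΔV = q(V_B − V_A).
At A: distances to the source charges are 0.578 m, 1.06 m, 2.52 m; V_A = Σ kqᵢ/rᵢ = 135 V.
At B: distances to the source charges are 0.528 m, 1.01 m, 2.47 m; V_B = Σ kqᵢ/rᵢ = 143 V.
ΔV = V_B − V_A = 8.37 V.
W_ext = qΔV = (-5.45×10⁻⁹ C)(8.37 V) = -4.56×10⁻⁸ J.

-4.56×10⁻⁸ J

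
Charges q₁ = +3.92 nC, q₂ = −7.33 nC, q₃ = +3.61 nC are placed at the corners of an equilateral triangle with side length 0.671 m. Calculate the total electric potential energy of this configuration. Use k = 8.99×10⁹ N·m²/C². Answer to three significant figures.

-5.50×10⁻⁷ J

The assembly work is the sum of pairwise potential energies, U = Σ_{i<j} kqᵢqⱼ/rᵢⱼ.
All three pair separations equal the side length, 0.671 m.
U = (-3.85×10⁻⁷) + (1.90×10⁻⁷) + (-3.55×10⁻⁷) = -5.50×10⁻⁷ J.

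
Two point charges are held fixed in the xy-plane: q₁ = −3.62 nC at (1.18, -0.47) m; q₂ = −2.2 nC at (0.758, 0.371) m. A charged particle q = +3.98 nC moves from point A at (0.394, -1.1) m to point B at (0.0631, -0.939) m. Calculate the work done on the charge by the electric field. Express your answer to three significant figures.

The work done by the electric force is W_field = −ΔU = −q(V_B − V_A) = q(V_A − V_B).
At A: distances to the source charges are 1.01 m, 1.52 m; V_A = Σ kqᵢ/rᵢ = -45.4 V.
At B: distances to the source charges are 1.21 m, 1.48 m; V_B = Σ kqᵢ/rᵢ = -40.2 V.
ΔV = V_B − V_A = 5.16 V.
W_field = −qΔV = −(3.98×10⁻⁹ C)(5.16 V) = -2.05×10⁻⁸ J.

-2.05×10⁻⁸ J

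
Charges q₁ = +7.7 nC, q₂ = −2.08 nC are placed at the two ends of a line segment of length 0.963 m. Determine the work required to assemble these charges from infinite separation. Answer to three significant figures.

The work to assemble the configuration equals its total potential energy, U = Σ kqᵢqⱼ/rᵢⱼ over all pairs.
The separation is r = 0.963 m.
U = (-1.50×10⁻⁷) = -1.50×10⁻⁷ J.

-1.50×10⁻⁷ J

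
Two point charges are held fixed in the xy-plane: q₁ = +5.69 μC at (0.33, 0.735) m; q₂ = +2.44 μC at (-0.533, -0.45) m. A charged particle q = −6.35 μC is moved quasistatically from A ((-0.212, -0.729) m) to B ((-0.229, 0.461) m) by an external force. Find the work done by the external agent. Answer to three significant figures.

For quasistatic motion the external work equals the change in potential energy: W_ext = qΔV = q(V_B − V_A).
At A: distances to the source charges are 1.56 m, 0.425 m; V_A = Σ kqᵢ/rᵢ = 8.43×10⁴ V.
At B: distances to the source charges are 0.623 m, 0.960 m; V_B = Σ kqᵢ/rᵢ = 1.05×10⁵ V.
ΔV = V_B − V_A = 2.07×10⁴ V.
W_ext = qΔV = (-6.35×10⁻⁶ C)(2.07×10⁴ V) = -0.131 J.

-0.131 J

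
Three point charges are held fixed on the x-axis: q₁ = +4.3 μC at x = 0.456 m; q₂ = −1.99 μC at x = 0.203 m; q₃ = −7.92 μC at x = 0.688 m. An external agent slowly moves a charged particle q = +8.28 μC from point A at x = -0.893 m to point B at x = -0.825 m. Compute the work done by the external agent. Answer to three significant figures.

-0.0131 J

For quasistatic motion the external work equals the change in potential energy: W_ext = qΔV = q(V_B − V_A).
At A: distances to the source charges are 1.35 m, 1.10 m, 1.58 m; V_A = Σ kqᵢ/rᵢ = -3.27×10⁴ V.
At B: distances to the source charges are 1.28 m, 1.03 m, 1.51 m; V_B = Σ kqᵢ/rᵢ = -3.43×10⁴ V.
ΔV = V_B − V_A = -1580 V.
W_ext = qΔV = (8.28×10⁻⁶ C)(-1580 V) = -0.0131 J.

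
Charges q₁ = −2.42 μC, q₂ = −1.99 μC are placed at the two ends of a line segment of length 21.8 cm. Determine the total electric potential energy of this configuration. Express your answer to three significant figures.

0.199 J

The assembly work is the sum of pairwise potential energies, U = Σ_{i<j} kqᵢqⱼ/rᵢⱼ.
The separation is r = 0.218 m.
U = (0.199) = 0.199 J.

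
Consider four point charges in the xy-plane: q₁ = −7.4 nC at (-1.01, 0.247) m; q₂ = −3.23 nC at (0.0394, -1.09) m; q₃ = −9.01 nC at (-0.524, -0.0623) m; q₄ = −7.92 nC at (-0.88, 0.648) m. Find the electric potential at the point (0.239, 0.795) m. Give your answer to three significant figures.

-198 V

The total potential is the scalar sum of each charge's contribution, V = Σ kqᵢ/rᵢ.
Distances from the field point to each charge: r₁ = 1.36 m, r₂ = 1.90 m, r₃ = 1.15 m, r₄ = 1.13 m.
V = k[(-7.40×10⁻⁹)/(1.36) + (-3.23×10⁻⁹)/(1.90) + (-9.01×10⁻⁹)/(1.15) + (-7.92×10⁻⁹)/(1.13)] = -198 V.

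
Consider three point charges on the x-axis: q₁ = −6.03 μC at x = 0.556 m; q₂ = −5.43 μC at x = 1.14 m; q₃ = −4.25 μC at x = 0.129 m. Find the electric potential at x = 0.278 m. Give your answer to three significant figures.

The total potential is the scalar sum of each charge's contribution, V = Σ kqᵢ/rᵢ.
Distances from the field point to each charge: r₁ = 0.278 m, r₂ = 0.862 m, r₃ = 0.149 m.
V = k[(-6.03×10⁻⁶)/(0.278) + (-5.43×10⁻⁶)/(0.862) + (-4.25×10⁻⁶)/(0.149)] = -5.08×10⁵ V.

-5.08×10⁵ V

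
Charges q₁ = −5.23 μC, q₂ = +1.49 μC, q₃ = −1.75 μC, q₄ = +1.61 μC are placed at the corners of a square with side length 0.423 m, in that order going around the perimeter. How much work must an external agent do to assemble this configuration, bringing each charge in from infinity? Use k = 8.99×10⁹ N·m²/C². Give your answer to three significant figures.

-0.286 J

The assembly work is the sum of pairwise potential energies, U = Σ_{i<j} kqᵢqⱼ/rᵢⱼ.
The four side pairs have separation 0.423 m and the two diagonal pairs 0.598 m.
Summing all 6 pair terms gives U = -0.286 J.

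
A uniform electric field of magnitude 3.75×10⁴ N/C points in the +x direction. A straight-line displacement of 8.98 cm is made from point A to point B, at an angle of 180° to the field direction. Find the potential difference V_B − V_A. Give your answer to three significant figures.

3370 V

Only the component of displacement along E changes the potential: ΔV = −E·d·cosθ.
ΔV = −(3.75×10⁴ V/m)(0.0898 m)cos180° = 3370 V.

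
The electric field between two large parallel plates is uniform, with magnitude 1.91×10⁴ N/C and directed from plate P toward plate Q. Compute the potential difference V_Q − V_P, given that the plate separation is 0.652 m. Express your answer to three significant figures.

-1.25×10⁴ V

In a uniform field, potential decreases in the direction of E: ΔV = −E·d for a displacement d parallel to E.
Going from P to Q is a displacement of 0.652 m along the field, so V_Q − V_P = −Ed = -1.25×10⁴ V.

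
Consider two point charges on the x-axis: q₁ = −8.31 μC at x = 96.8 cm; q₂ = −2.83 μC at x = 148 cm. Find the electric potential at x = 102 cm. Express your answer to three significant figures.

-1.49×10⁶ V

Electric potential is a scalar, so the contributions from each charge add algebraically: V = Σ kqᵢ/rᵢ.
Distances from the field point to each charge: r₁ = 0.0520 m, r₂ = 0.460 m.
V = k[(-8.31×10⁻⁶)/(0.0520) + (-2.83×10⁻⁶)/(0.460)] = -1.49×10⁶ V.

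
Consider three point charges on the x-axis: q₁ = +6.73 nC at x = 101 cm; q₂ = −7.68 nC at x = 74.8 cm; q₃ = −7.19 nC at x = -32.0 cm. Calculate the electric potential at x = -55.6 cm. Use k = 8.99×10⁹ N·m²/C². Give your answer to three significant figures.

Electric potential is a scalar, so the contributions from each charge add algebraically: V = Σ kqᵢ/rᵢ.
Distances from the field point to each charge: r₁ = 1.57 m, r₂ = 1.30 m, r₃ = 0.236 m.
V = k[(6.73×10⁻⁹)/(1.57) + (-7.68×10⁻⁹)/(1.30) + (-7.19×10⁻⁹)/(0.236)] = -288 V.

-288 V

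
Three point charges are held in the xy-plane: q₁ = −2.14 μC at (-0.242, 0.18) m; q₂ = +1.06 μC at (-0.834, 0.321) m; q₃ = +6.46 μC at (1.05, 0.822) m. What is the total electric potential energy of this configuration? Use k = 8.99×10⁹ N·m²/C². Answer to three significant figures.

The assembly work is the sum of pairwise potential energies, U = Σ_{i<j} kqᵢqⱼ/rᵢⱼ.
Pair separations: r₁₂ = 0.609 m, r₁₃ = 1.44 m, r₂₃ = 1.95 m.
U = (-0.0335) + (-0.0861) + (0.0316) = -0.0881 J.

-0.0881 J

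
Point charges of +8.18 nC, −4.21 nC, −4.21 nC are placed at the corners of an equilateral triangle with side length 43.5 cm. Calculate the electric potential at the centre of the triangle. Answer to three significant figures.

Electric potential is a scalar, so the contributions from each charge add algebraically: V = Σ kqᵢ/rᵢ.
The distance from each vertex to the centroid is a/√3 = 0.251 m.
V = k[(8.18×10⁻⁹)/(0.251) + (-4.21×10⁻⁹)/(0.251) + (-4.21×10⁻⁹)/(0.251)] = -8.59 V.

-8.59 V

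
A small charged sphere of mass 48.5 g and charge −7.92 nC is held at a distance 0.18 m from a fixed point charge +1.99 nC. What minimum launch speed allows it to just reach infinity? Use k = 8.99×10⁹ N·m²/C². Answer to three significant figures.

5.70×10⁻³ m/s

To just escape, total mechanical energy must reach zero at infinity: ½mv²_min + U = 0, so ½mv²_min = −U = |kQq|/r.
|U| = |kQq|/r = (8.99×10⁹ N·m²/C²)(1.99×10⁻⁹)(7.92×10⁻⁹)/(0.180) = 7.87×10⁻⁷ J.
v_min = √(2|U|/m) = √(2·7.87×10⁻⁷/0.0485) = 5.70×10⁻³ m/s.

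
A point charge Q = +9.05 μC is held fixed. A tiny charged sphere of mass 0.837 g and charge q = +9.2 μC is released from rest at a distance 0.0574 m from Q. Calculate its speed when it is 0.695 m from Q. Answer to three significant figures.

Only the electrostatic force acts, so mechanical energy is conserved: ½mv² = U₁ − U₂ = kQq(1/r₁ − 1/r₂).
U₁ − U₂ = (8.99×10⁹ N·m²/C²)(9.05×10⁻⁶ C)(9.20×10⁻⁶ C)(1/0.0574 − 1/0.695) = 12.0 J.
v = √(2·12.0/8.37×10⁻⁴) = 169 m/s.

169 m/s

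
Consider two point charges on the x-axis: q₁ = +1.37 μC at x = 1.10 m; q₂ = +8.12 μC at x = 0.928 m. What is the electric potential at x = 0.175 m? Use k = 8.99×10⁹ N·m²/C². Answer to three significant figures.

The total potential is the scalar sum of each charge's contribution, V = Σ kqᵢ/rᵢ.
Distances from the field point to each charge: r₁ = 0.925 m, r₂ = 0.753 m.
V = k[(1.37×10⁻⁶)/(0.925) + (8.12×10⁻⁶)/(0.753)] = 1.10×10⁵ V.

1.10×10⁵ V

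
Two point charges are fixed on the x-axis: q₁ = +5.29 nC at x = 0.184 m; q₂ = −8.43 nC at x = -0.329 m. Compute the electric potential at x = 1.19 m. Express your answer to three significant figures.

-2.62 V

Electric potential is a scalar, so the contributions from each charge add algebraically: V = Σ kqᵢ/rᵢ.
Distances from the field point to each charge: r₁ = 1.01 m, r₂ = 1.52 m.
V = k[(5.29×10⁻⁹)/(1.01) + (-8.43×10⁻⁹)/(1.52)] = -2.62 V.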